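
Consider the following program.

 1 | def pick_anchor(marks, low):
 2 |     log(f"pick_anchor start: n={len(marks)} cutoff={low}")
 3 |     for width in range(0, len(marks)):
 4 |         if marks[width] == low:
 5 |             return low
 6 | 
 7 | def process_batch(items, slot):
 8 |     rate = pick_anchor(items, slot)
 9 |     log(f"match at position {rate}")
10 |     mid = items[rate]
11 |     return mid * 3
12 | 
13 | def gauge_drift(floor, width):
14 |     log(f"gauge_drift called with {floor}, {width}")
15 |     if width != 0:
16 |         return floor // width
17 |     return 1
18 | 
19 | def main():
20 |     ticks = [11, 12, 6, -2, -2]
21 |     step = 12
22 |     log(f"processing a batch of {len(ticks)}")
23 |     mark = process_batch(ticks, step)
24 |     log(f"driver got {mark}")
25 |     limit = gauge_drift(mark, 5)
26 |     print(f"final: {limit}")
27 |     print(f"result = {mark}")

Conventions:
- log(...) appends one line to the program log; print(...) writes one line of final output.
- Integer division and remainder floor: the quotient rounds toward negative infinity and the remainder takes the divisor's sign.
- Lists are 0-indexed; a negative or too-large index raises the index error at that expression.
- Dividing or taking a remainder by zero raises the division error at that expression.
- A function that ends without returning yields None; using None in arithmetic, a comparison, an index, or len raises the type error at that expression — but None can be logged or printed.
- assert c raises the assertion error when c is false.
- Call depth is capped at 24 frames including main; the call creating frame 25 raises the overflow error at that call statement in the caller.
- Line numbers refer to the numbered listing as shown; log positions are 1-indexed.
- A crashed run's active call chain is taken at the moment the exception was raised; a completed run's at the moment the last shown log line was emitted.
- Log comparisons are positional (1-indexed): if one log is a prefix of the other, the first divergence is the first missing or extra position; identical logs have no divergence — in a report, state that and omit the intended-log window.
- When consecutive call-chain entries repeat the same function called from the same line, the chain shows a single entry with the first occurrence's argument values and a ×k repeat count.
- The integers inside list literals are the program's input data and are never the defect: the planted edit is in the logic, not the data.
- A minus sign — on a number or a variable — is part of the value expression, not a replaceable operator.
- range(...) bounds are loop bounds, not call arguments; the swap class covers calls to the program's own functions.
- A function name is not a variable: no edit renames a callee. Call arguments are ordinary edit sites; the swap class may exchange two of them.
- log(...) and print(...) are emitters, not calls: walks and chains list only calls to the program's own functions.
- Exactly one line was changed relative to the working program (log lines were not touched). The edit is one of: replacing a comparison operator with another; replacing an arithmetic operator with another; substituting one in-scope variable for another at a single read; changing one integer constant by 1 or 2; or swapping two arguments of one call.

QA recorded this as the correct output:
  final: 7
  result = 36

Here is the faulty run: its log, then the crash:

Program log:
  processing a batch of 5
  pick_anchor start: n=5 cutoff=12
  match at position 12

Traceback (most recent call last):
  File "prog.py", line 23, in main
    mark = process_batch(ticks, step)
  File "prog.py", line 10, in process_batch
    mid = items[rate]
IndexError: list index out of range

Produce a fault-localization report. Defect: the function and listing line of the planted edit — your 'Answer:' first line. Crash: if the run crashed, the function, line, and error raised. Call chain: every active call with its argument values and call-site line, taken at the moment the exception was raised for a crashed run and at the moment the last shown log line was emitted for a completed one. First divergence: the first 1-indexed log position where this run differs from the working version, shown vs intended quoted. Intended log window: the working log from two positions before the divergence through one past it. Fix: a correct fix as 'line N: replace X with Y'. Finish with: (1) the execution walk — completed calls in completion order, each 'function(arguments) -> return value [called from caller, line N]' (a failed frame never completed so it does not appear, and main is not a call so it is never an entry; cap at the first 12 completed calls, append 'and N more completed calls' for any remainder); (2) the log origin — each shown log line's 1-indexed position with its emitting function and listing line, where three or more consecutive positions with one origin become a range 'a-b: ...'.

Answer: the defect is in pick_anchor at line 5.
The tell: Everything matches until log position 3, which reads 'match at position 12' in place of 'match at position 1'.
Crash: process_batch, line 10, IndexError.
Call chain: main -> process_batch([11, 12, 6, -2, -2], 12) (called at line 23).
First divergence: position 3 — the shown line 'match at position 12' should read 'match at position 1'.
Intended log window:
  1: processing a batch of 5
  2: pick_anchor start: n=5 cutoff=12
  3: match at position 1
  4: driver got 36
Execution walk:
  pick_anchor([11, 12, 6, -2, -2], 12) -> 12  [called from process_batch, line 8]
Origin of each log line:
  1: from main, line 22
  2: from pick_anchor, line 2
  3: from process_batch, line 9
A correct fix: line 5: replace `low` with `width`.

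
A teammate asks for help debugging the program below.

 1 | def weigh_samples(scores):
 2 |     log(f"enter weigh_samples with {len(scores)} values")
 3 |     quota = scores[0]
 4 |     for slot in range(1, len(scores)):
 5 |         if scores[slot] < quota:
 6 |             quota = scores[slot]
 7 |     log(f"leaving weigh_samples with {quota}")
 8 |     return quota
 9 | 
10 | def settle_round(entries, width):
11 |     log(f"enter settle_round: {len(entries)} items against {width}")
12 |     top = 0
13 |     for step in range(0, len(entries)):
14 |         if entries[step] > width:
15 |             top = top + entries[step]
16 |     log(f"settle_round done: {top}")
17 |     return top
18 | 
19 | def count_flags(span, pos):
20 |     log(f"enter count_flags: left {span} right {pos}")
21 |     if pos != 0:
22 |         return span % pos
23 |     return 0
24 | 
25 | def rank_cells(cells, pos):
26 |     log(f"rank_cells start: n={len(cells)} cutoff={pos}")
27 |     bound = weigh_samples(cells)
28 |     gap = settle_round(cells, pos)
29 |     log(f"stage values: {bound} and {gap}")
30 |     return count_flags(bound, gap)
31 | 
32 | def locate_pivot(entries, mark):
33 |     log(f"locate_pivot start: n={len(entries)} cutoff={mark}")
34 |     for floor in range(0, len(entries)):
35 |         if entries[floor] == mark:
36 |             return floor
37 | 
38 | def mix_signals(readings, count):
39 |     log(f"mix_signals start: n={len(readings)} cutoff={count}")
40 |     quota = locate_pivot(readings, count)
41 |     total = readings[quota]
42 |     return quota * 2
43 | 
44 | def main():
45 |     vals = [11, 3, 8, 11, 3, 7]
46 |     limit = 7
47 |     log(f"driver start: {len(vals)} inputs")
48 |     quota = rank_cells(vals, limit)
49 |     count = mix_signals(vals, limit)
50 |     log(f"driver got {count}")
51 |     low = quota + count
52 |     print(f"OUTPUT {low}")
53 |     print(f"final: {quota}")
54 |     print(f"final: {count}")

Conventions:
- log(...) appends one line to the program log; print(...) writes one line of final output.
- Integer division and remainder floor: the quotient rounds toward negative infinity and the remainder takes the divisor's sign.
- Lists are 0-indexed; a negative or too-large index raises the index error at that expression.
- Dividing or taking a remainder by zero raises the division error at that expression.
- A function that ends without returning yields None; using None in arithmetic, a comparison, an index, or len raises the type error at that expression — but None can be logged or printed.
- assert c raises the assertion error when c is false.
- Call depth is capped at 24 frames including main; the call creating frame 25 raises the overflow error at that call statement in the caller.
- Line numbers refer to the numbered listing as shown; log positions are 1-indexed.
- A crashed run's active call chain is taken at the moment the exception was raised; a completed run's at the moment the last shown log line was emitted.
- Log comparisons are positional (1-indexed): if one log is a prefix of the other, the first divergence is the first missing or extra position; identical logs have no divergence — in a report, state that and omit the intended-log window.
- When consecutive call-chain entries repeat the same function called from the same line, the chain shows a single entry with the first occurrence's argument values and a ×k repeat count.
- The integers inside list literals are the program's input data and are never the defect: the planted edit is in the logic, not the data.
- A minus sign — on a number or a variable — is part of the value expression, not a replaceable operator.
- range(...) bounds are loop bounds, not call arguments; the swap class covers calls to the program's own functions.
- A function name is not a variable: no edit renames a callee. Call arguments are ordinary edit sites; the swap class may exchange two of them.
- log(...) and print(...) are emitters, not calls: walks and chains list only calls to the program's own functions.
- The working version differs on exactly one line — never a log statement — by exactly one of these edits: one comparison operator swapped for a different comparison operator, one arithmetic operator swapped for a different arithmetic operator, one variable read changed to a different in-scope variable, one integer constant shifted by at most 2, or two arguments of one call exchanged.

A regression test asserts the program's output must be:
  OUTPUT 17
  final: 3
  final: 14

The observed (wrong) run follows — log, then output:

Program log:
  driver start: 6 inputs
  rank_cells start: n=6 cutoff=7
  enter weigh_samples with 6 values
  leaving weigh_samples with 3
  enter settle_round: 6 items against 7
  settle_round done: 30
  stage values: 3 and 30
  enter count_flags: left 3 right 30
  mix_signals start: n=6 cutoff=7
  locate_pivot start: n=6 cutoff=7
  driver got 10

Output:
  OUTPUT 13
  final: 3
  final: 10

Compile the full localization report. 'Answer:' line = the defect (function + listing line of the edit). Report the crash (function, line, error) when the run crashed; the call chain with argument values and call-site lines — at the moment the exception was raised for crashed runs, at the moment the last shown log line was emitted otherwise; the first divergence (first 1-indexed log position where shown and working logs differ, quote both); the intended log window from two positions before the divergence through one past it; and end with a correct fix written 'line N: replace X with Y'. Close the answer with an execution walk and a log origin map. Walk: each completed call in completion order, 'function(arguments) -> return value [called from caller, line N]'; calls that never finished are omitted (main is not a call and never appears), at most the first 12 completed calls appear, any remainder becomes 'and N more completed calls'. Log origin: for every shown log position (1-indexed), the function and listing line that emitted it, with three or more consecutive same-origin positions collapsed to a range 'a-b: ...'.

Answer: the defect is in mix_signals at line 42.
The tell: Log line 11 is where behavior first shows: 'driver got 10' appears instead of 'driver got 14'.
Call chain: main.
First divergence: position 11; shown 'driver got 10' vs intended 'driver got 14'.
Intended log window:
  9: mix_signals start: n=6 cutoff=7
  10: locate_pivot start: n=6 cutoff=7
  11: driver got 14
Execution walk:
  weigh_samples([11, 3, 8, 11, 3, 7]) -> 3  [called from rank_cells, line 27]
  settle_round([11, 3, 8, 11, 3, 7], 7) -> 30  [called from rank_cells, line 28]
  count_flags(3, 30) -> 3  [called from rank_cells, line 30]
  rank_cells([11, 3, 8, 11, 3, 7], 7) -> 3  [called from main, line 48]
  locate_pivot([11, 3, 8, 11, 3, 7], 7) -> 5  [called from mix_signals, line 40]
  mix_signals([11, 3, 8, 11, 3, 7], 7) -> 10  [called from main, line 49]
Log origin:
  1: logged in main at line 47
  2: logged in rank_cells at line 26
  3: logged in weigh_samples at line 2
  4: logged in weigh_samples at line 7
  5: logged in settle_round at line 11
  6: logged in settle_round at line 16
  7: logged in rank_cells at line 29
  8: logged in count_flags at line 20
  9: logged in mix_signals at line 39
  10: logged in locate_pivot at line 33
  11: logged in main at line 50
A correct fix: line 42: replace `quota` with `total`.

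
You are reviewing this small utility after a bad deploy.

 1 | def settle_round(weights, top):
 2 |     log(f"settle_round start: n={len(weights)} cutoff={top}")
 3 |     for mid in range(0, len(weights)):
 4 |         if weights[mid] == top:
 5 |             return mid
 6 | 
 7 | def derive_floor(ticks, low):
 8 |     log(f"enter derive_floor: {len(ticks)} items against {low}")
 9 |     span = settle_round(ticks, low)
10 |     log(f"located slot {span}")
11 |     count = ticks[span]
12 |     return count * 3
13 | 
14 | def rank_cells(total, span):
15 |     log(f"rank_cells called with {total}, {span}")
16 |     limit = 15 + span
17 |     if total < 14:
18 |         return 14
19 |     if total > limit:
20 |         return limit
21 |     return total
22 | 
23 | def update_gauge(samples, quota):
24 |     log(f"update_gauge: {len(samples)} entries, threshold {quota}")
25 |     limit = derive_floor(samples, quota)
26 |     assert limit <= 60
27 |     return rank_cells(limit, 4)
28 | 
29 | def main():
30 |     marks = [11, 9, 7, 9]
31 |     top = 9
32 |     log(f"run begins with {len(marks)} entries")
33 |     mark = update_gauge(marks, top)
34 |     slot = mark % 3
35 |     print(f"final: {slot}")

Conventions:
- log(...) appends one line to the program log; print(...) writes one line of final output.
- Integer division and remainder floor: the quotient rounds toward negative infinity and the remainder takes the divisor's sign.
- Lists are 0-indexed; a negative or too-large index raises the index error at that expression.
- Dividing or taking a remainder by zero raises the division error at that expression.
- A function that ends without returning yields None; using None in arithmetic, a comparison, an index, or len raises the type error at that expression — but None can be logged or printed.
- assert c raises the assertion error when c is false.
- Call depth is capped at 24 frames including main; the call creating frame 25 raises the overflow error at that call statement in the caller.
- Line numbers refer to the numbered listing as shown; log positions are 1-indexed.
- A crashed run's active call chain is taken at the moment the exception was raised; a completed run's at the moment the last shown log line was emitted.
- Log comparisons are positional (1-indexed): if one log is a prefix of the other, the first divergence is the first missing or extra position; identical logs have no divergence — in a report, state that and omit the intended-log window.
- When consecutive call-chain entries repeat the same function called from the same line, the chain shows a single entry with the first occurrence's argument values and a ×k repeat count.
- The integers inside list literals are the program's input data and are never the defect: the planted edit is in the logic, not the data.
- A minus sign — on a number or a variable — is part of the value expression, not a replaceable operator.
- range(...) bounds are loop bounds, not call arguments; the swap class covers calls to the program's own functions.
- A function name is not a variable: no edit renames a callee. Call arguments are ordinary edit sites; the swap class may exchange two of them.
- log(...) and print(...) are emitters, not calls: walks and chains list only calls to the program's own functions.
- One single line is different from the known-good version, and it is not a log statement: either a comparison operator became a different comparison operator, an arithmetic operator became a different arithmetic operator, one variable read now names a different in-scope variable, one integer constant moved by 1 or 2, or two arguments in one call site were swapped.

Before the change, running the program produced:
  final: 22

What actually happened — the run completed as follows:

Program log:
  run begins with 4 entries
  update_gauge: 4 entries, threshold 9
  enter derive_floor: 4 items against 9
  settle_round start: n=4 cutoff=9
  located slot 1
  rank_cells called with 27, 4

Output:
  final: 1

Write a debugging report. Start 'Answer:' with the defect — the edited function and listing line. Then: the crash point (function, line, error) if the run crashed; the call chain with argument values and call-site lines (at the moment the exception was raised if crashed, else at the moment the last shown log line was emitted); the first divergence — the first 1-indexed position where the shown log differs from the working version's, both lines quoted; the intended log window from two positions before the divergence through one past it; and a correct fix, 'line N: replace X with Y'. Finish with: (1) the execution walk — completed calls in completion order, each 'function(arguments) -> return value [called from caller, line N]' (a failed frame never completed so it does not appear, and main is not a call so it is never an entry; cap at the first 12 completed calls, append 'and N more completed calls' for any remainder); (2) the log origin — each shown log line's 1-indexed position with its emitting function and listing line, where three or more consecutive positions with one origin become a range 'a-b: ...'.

Answer: the defect is in main at line 34.
Core observation: Log streams are identical — the defect surfaces only in the printed output.
Call chain: main -> update_gauge([11, 9, 7, 9], 9) (called at line 33) -> rank_cells(27, 4) (called at line 27).
First divergence: there is none — every log position agrees.
Execution walk:
  settle_round([11, 9, 7, 9], 9) -> 1  [called from derive_floor, line 9]
  derive_floor([11, 9, 7, 9], 9) -> 27  [called from update_gauge, line 25]
  rank_cells(27, 4) -> 19  [called from update_gauge, line 27]
  update_gauge([11, 9, 7, 9], 9) -> 19  [called from main, line 33]
Log origin:
  1: from main, line 32
  2: from update_gauge, line 24
  3: from derive_floor, line 8
  4: from settle_round, line 2
  5: from derive_floor, line 10
  6: from rank_cells, line 15
A correct fix: line 34: replace `%` with `+`.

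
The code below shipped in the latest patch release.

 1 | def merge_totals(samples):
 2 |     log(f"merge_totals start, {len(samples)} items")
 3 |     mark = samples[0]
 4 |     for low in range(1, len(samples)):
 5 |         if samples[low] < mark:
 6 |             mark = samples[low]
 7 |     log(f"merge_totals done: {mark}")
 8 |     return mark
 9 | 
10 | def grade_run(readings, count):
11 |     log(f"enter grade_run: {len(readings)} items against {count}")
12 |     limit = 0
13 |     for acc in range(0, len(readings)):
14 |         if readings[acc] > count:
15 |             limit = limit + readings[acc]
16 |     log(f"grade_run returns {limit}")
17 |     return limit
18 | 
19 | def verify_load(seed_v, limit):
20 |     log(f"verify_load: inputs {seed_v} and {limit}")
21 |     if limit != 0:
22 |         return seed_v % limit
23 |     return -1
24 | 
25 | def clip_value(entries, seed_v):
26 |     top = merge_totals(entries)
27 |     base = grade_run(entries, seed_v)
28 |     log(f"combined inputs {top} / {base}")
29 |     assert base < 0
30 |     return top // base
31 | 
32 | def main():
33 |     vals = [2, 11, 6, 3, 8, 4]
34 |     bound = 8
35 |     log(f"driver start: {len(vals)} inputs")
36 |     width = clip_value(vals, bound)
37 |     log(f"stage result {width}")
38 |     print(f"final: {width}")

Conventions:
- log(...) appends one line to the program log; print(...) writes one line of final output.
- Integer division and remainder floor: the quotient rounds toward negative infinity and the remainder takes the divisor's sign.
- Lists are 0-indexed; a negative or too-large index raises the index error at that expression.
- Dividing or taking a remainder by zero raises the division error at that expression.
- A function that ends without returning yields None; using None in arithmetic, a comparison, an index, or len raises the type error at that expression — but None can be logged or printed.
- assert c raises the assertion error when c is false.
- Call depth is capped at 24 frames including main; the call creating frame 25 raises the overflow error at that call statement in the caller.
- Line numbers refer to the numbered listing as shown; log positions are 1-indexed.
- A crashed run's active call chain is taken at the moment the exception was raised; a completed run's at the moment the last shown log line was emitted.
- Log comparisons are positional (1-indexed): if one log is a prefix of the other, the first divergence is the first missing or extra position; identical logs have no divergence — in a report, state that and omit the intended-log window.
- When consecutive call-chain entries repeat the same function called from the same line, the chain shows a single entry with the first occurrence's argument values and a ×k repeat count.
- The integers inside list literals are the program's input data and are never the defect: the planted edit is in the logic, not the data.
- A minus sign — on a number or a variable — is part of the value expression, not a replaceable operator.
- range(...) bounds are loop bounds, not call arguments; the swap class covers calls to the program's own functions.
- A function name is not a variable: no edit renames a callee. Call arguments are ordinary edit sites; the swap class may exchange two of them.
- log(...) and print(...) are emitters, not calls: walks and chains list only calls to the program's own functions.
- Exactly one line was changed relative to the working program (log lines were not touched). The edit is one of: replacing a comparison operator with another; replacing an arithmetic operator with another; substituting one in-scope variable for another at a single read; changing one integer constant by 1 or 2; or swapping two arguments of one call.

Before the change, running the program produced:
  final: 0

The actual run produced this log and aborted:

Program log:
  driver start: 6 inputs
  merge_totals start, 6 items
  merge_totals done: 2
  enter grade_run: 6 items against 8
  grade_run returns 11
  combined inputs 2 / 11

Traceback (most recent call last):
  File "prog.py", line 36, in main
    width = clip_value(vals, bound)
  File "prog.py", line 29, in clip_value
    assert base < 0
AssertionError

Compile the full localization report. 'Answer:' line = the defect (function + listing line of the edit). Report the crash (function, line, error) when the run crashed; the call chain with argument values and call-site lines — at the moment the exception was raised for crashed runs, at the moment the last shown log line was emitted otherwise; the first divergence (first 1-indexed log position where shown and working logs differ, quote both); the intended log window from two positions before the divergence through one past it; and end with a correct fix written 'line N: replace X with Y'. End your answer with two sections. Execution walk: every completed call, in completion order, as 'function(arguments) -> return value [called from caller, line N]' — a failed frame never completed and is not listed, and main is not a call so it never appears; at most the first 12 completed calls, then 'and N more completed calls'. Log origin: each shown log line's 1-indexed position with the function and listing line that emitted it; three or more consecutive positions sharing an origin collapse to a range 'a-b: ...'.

Answer: the defect is in clip_value at line 29.
Key fact: A complete run would log 'stage result 0' next, but this one stopped at 6 lines.
Crash: clip_value, line 29, AssertionError.
Call chain: main -> clip_value([2, 11, 6, 3, 8, 4], 8) (called at line 36).
First divergence: position 7 — after 6 matching lines the faulty run goes silent; intended next line 'stage result 0'.
Intended log window:
  5: grade_run returns 11
  6: combined inputs 2 / 11
  7: stage result 0
Execution walk:
  merge_totals([2, 11, 6, 3, 8, 4]) -> 2  [called from clip_value, line 26]
  grade_run([2, 11, 6, 3, 8, 4], 8) -> 11  [called from clip_value, line 27]
Log line origins:
  1 — main, line 35
  2 — merge_totals, line 2
  3 — merge_totals, line 7
  4 — grade_run, line 11
  5 — grade_run, line 16
  6 — clip_value, line 28
A correct fix: line 29: replace `<` with `>`.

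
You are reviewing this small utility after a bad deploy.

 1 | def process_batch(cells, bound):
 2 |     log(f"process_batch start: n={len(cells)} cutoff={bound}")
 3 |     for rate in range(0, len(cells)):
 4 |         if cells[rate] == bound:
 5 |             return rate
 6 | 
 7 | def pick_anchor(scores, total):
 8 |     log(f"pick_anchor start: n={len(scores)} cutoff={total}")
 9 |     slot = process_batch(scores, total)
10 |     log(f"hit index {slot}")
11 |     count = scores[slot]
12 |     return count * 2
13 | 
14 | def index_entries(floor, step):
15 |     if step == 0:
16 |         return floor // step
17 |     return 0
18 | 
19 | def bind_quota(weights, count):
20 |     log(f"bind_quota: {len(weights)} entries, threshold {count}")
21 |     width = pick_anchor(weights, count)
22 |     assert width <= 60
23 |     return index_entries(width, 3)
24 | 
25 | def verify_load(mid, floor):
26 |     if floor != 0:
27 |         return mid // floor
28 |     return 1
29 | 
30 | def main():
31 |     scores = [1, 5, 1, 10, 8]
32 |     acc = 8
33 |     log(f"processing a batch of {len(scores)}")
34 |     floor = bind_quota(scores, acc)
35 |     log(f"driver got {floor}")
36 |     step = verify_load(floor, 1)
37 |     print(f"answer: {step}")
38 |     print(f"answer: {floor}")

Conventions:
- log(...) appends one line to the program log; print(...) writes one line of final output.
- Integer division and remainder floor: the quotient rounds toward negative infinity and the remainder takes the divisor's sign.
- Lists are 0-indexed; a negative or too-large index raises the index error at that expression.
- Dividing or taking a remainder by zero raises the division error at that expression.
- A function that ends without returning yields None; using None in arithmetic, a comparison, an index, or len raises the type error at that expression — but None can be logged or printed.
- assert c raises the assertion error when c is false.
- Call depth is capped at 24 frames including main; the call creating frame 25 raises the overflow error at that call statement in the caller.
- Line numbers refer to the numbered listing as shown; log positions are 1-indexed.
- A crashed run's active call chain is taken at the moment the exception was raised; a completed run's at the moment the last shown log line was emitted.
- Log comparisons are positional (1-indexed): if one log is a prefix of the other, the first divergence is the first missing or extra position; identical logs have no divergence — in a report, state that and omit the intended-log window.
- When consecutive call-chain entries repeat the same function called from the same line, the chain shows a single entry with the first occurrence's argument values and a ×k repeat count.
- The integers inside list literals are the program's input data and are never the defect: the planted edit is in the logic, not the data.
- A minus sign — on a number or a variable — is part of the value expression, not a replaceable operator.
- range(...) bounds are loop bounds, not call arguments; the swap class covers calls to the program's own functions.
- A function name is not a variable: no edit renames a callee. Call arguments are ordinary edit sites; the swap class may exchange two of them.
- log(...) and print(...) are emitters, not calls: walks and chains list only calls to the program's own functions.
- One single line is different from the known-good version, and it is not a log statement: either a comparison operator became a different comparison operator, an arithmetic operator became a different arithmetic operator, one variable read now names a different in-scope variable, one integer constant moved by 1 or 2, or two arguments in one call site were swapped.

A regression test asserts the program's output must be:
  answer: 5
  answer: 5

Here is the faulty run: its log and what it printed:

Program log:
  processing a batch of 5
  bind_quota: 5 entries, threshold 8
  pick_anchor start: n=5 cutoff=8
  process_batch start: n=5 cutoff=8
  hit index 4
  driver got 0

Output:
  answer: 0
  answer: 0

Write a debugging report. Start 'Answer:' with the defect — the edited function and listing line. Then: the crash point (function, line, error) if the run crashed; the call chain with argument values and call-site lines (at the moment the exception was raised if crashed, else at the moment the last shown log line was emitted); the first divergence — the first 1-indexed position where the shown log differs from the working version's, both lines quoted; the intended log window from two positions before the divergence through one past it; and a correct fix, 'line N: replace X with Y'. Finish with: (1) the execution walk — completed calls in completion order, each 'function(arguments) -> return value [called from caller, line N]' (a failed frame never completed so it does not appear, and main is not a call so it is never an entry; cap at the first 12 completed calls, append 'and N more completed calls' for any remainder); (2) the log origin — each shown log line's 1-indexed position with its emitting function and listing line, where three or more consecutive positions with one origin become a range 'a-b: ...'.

Answer: the defect is in index_entries at line 15.
Key fact: Everything matches until log position 6, which reads 'driver got 0' in place of 'driver got 5'.
Call chain: main.
First divergence: position 6 — shown 'driver got 0', intended 'driver got 5'.
Intended log window:
  4: process_batch start: n=5 cutoff=8
  5: hit index 4
  6: driver got 5
Execution walk:
  process_batch([1, 5, 1, 10, 8], 8) -> 4  [called from pick_anchor, line 9]
  pick_anchor([1, 5, 1, 10, 8], 8) -> 16  [called from bind_quota, line 21]
  index_entries(16, 3) -> 0  [called from bind_quota, line 23]
  bind_quota([1, 5, 1, 10, 8], 8) -> 0  [called from main, line 34]
  verify_load(0, 1) -> 0  [called from main, line 36]
Origin of each log line:
  1: logged in main at line 33
  2: logged in bind_quota at line 20
  3: logged in pick_anchor at line 8
  4: logged in process_batch at line 2
  5: logged in pick_anchor at line 10
  6: logged in main at line 35
A correct fix: line 15: replace `==` with `!=`.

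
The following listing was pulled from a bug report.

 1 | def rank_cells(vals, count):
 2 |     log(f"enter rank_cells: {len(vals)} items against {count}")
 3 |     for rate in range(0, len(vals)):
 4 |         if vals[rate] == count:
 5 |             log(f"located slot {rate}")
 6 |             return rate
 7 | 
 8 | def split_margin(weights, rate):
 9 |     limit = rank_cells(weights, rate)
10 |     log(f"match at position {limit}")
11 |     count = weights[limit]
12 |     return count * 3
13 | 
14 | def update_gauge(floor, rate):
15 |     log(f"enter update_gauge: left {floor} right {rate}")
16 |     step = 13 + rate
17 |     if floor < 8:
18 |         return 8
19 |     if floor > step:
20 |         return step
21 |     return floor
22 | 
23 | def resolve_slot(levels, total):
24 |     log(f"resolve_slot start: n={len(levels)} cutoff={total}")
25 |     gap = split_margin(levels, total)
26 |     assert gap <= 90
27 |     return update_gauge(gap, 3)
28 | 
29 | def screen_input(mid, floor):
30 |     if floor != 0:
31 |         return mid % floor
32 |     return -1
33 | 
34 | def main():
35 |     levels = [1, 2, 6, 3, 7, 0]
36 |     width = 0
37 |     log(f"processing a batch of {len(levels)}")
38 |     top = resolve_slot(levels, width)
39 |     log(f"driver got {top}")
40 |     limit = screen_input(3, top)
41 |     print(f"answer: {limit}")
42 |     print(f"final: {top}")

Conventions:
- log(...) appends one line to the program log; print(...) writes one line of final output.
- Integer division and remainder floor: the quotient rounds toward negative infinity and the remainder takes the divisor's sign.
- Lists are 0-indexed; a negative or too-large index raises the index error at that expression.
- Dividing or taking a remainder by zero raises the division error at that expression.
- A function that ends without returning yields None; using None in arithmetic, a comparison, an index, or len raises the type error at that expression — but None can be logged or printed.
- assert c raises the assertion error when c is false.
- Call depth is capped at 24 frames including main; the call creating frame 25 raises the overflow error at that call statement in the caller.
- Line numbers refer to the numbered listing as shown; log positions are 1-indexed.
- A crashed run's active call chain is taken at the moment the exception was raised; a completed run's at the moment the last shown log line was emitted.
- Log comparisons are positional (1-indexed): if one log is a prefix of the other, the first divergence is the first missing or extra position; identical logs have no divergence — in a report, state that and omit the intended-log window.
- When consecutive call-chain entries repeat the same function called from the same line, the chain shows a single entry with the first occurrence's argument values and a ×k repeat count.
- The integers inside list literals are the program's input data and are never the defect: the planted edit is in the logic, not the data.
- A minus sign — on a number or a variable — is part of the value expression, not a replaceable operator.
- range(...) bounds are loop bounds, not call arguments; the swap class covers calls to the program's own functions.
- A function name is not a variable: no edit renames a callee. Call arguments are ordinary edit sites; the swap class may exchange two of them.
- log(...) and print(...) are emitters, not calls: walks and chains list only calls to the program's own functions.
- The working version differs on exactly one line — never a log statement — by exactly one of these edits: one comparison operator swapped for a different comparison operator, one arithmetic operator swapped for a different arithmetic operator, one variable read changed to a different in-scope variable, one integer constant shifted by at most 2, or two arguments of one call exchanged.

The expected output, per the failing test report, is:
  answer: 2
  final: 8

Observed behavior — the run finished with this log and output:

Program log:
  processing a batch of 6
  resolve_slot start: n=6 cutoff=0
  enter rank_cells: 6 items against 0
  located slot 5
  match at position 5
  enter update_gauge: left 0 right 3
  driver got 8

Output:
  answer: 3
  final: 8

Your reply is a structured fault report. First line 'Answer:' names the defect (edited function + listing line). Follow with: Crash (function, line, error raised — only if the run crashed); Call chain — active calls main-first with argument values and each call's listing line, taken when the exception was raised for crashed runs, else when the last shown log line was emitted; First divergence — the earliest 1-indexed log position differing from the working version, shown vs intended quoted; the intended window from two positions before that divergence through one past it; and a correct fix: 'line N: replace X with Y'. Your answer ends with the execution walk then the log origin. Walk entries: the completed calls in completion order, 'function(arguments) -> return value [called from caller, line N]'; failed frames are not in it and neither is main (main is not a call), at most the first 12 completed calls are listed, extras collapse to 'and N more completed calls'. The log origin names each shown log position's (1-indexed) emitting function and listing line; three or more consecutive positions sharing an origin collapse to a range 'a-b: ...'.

Answer: the defect is in main at line 40.
The tell: The two runs log identically and part ways only at the printed values.
Call chain: main.
First divergence: none — the logs agree in full.
Execution walk:
  rank_cells([1, 2, 6, 3, 7, 0], 0) -> 5  [called from split_margin, line 9]
  split_margin([1, 2, 6, 3, 7, 0], 0) -> 0  [called from resolve_slot, line 25]
  update_gauge(0, 3) -> 8  [called from resolve_slot, line 27]
  resolve_slot([1, 2, 6, 3, 7, 0], 0) -> 8  [called from main, line 38]
  screen_input(3, 8) -> 3  [called from main, line 40]
Origin of each log line:
  1: logged in main at line 37
  2: logged in resolve_slot at line 24
  3: logged in rank_cells at line 2
  4: logged in rank_cells at line 5
  5: logged in split_margin at line 10
  6: logged in update_gauge at line 15
  7: logged in main at line 39
A correct fix: line 40: replace `screen_input(3, top)` with `screen_input(top, 3)`.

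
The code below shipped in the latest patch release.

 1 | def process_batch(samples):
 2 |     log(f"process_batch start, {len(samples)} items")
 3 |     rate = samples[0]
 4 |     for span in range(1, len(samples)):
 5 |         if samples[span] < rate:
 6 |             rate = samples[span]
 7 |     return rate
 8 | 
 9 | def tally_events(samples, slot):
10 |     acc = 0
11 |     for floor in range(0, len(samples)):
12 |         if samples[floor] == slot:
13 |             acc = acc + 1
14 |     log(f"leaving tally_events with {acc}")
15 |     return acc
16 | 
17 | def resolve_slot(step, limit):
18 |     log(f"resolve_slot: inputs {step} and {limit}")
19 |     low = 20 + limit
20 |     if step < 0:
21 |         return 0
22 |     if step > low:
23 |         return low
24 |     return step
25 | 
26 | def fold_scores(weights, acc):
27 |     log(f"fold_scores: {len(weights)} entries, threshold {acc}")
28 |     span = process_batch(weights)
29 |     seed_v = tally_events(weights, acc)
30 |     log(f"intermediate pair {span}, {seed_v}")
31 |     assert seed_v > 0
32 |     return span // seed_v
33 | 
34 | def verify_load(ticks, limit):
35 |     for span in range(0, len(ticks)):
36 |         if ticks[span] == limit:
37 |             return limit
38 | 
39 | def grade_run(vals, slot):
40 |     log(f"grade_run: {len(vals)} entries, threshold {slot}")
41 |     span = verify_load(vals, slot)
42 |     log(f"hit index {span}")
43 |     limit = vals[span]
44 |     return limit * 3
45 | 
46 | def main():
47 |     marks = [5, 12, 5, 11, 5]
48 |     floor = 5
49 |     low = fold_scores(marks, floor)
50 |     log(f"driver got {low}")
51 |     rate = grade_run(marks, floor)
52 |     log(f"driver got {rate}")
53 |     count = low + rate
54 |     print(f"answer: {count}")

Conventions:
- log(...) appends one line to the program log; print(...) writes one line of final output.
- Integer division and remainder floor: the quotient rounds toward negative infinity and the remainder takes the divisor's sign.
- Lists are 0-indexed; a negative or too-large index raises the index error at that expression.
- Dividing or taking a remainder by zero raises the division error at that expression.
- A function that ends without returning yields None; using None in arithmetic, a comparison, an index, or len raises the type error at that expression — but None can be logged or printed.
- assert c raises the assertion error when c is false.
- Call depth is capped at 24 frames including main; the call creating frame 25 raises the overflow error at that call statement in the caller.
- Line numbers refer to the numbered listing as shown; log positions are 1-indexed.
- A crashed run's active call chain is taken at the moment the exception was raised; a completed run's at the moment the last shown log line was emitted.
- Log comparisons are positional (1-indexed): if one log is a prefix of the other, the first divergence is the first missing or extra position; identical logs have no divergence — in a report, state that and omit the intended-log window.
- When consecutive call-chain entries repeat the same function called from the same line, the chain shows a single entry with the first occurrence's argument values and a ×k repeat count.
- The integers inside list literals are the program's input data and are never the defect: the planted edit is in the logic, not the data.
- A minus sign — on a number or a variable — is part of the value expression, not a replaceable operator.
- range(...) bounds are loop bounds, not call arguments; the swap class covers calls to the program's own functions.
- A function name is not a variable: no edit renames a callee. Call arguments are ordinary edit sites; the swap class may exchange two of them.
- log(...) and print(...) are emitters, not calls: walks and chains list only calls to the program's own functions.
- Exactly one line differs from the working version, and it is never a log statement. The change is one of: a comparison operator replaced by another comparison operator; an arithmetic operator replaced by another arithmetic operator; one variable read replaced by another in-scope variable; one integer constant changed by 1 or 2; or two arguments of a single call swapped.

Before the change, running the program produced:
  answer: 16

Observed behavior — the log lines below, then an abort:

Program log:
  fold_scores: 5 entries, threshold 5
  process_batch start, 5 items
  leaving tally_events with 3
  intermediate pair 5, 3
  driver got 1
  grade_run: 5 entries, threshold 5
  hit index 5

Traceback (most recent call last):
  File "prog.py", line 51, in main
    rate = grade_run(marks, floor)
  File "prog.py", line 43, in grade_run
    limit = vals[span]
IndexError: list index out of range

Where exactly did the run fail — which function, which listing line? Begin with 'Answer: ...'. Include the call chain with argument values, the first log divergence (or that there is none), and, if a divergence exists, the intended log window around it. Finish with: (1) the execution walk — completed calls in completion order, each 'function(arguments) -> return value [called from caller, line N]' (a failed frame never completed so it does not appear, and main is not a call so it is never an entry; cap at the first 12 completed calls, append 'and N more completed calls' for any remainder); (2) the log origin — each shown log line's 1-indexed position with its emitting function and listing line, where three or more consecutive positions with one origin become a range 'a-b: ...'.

Answer: the error was raised in grade_run, line 43.
Key observation: At log position 7 the runs split — shown 'hit index 5', but the working version logs 'hit index 0'.
Call chain: main -> grade_run([5, 12, 5, 11, 5], 5) (called at line 51).
First divergence: at position 7 the run shows 'hit index 5' where the working version logs 'hit index 0'.
Intended log window:
  5: driver got 1
  6: grade_run: 5 entries, threshold 5
  7: hit index 0
  8: driver got 15
Execution walk:
  process_batch([5, 12, 5, 11, 5]) -> 5  [called from fold_scores, line 28]
  tally_events([5, 12, 5, 11, 5], 5) -> 3  [called from fold_scores, line 29]
  fold_scores([5, 12, 5, 11, 5], 5) -> 1  [called from main, line 49]
  verify_load([5, 12, 5, 11, 5], 5) -> 5  [called from grade_run, line 41]
Log line origins:
  1: emitted by fold_scores (line 27)
  2: emitted by process_batch (line 2)
  3: emitted by tally_events (line 14)
  4: emitted by fold_scores (line 30)
  5: emitted by main (line 50)
  6: emitted by grade_run (line 40)
  7: emitted by grade_run (line 42)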